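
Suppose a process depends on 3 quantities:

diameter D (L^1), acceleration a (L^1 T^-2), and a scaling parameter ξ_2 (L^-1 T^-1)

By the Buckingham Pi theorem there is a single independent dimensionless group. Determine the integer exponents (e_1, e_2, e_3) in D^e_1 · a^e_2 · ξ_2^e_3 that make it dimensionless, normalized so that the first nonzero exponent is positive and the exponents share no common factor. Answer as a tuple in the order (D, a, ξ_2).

L: e_1·(1) + e_2·(1) + e_3·(-1) = 0
T: e_1·(0) + e_2·(-2) + e_3·(-1) = 0
Solving this homogeneous linear system for the smallest-integer solution (first nonzero entry positive) gives (3, -1, 2).

(3, -1, 2)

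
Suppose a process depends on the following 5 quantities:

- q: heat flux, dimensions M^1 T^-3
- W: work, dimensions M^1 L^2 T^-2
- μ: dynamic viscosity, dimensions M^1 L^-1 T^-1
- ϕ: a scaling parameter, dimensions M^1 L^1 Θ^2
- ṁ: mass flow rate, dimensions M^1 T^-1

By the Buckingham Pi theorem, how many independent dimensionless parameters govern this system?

1

There are 5 variables and 4 base dimensions (M, L, T, Θ).
The dimension matrix has rank 4.
Independent dimensionless groups: 5 − 4 = 1.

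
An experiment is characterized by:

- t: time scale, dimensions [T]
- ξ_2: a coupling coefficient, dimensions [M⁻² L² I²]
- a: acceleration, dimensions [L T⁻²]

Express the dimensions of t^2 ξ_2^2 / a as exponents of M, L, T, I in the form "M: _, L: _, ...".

M: -4, L: 3, T: 4, I: 4

Collect each base-dimension exponent across the product:
  M: 2·(0) + 2·(-2) − (0) = -4
  L: 2·(0) + 2·(2) − (1) = 3
  T: 2·(1) + 2·(0) − (-2) = 4
  I: 2·(0) + 2·(2) − (0) = 4
So the dimensions are [M⁻⁴ L³ T⁴ I⁴].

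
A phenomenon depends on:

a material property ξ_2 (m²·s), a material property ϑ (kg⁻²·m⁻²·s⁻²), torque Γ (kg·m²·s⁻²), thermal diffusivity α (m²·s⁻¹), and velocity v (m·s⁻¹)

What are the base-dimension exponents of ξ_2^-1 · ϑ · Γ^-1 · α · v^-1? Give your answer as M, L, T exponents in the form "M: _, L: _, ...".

Collect each base-dimension exponent across the product:
  M: −(0) + (-2) − (1) + (0) − (0) = -3
  L: −(2) + (-2) − (2) + (2) − (1) = -5
  T: −(1) + (-2) − (-2) + (-1) − (-1) = -1
So the dimensions are [M⁻³ L⁻⁵ T⁻¹].

M: -3, L: -5, T: -1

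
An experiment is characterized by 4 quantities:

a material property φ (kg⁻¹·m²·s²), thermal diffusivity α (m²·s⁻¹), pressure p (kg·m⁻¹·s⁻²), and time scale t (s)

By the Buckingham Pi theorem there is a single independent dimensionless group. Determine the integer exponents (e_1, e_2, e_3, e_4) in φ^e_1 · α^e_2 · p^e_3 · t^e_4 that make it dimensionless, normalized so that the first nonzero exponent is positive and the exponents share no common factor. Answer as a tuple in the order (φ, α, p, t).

(2, -1, 2, -1)

M: e_1·(-1) + e_2·(0) + e_3·(1) + e_4·(0) = 0
L: e_1·(2) + e_2·(2) + e_3·(-1) + e_4·(0) = 0
T: e_1·(2) + e_2·(-1) + e_3·(-2) + e_4·(1) = 0
Solving this homogeneous linear system for the smallest-integer solution (first nonzero entry positive) gives (2, -1, 2, -1).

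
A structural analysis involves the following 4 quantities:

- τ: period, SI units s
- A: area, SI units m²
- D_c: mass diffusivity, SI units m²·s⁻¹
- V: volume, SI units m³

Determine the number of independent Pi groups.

2

There are 4 variables and 2 base dimensions (L, T).
The dimension matrix has rank 2.
Independent dimensionless groups: 4 − 2 = 2.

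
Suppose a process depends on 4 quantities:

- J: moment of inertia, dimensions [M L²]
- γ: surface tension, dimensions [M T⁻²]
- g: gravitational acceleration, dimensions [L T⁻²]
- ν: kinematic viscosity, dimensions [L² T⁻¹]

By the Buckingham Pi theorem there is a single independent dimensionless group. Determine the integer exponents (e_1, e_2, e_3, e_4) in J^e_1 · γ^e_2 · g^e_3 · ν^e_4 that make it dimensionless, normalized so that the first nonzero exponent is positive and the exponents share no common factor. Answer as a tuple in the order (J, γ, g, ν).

M: e_1·(1) + e_2·(1) + e_3·(0) + e_4·(0) = 0
L: e_1·(2) + e_2·(0) + e_3·(1) + e_4·(2) = 0
T: e_1·(0) + e_2·(-2) + e_3·(-2) + e_4·(-1) = 0
Solving this homogeneous linear system for the smallest-integer solution (first nonzero entry positive) gives (1, -1, 2, -2).

(1, -1, 2, -2)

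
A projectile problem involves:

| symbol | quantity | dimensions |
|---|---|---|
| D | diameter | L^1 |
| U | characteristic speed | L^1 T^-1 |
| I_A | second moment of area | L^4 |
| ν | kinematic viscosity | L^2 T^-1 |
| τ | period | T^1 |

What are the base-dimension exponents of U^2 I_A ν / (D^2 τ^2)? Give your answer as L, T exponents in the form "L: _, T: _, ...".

L: 6, T: -5

Collect each base-dimension exponent across the product:
  L: −2·(1) + 2·(1) + (4) + (2) − 2·(0) = 6
  T: −2·(0) + 2·(-1) + (0) + (-1) − 2·(1) = -5
So the dimensions are [L⁶ T⁻⁵].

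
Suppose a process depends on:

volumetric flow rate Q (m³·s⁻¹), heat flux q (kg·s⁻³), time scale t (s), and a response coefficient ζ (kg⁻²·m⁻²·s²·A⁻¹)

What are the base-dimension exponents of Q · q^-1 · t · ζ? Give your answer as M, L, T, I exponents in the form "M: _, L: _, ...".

M: -3, L: 1, T: 5, I: -1

Collect each base-dimension exponent across the product:
  M: (0) − (1) + (0) + (-2) = -3
  L: (3) − (0) + (0) + (-2) = 1
  T: (-1) − (-3) + (1) + (2) = 5
  I: (0) − (0) + (0) + (-1) = -1
So the dimensions are [M⁻³ L T⁵ I⁻¹].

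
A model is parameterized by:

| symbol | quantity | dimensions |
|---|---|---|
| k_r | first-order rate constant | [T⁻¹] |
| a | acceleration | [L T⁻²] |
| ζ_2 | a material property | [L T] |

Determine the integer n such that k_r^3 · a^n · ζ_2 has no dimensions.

-1

Balance the L exponent: (1)·n from a, plus 3·(0) + (1) = 1 from the rest, must sum to zero.
n + 1 = 0, so n = -1.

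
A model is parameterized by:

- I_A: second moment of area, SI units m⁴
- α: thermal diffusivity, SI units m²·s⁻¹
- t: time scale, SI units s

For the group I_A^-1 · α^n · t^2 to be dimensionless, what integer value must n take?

Balance the L exponent: (2)·n from α, plus −(4) + 2·(0) = -4 from the rest, must sum to zero.
2n − 4 = 0, so n = 2.

2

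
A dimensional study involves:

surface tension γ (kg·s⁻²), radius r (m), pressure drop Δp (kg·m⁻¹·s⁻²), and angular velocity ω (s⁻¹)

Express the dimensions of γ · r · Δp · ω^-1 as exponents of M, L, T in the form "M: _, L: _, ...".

M: 2, L: 0, T: -3

Collect each base-dimension exponent across the product:
  M: (1) + (0) + (1) − (0) = 2
  L: (0) + (1) + (-1) − (0) = 0
  T: (-2) + (0) + (-2) − (-1) = -3
So the dimensions are [M² T⁻³].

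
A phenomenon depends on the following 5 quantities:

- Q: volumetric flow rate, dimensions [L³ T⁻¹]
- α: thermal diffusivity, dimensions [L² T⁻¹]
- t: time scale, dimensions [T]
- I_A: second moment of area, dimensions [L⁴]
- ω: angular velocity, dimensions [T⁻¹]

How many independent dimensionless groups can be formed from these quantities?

There are 5 variables and 2 base dimensions (L, T).
The dimension matrix has rank 2.
Independent dimensionless groups: 5 − 2 = 3.

3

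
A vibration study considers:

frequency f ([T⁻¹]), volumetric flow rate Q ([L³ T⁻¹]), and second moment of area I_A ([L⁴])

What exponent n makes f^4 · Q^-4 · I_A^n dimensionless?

Balance the L exponent: (4)·n from I_A, plus 4·(0) − 4·(3) = -12 from the rest, must sum to zero.
4n − 12 = 0, so n = 3.

3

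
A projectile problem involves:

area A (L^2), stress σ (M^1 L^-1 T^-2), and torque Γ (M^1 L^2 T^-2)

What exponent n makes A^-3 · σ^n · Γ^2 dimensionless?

-2

Balance the M exponent: (1)·n from σ, plus −3·(0) + 2·(1) = 2 from the rest, must sum to zero.
n + 2 = 0, so n = -2.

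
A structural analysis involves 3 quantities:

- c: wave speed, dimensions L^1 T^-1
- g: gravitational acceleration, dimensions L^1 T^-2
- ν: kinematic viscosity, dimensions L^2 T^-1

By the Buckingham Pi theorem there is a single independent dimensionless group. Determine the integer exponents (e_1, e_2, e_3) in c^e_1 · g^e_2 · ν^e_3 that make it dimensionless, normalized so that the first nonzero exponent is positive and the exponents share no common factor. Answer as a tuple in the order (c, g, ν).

(3, -1, -1)

L: e_1·(1) + e_2·(1) + e_3·(2) = 0
T: e_1·(-1) + e_2·(-2) + e_3·(-1) = 0
Solving this homogeneous linear system for the smallest-integer solution (first nonzero entry positive) gives (3, -1, -1).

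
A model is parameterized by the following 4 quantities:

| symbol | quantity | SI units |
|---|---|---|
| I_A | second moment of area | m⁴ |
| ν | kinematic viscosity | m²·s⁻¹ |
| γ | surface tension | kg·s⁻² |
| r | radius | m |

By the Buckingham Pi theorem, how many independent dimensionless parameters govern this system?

There are 4 variables and 3 base dimensions (M, L, T).
The dimension matrix has rank 3.
Independent dimensionless groups: 4 − 3 = 1.

1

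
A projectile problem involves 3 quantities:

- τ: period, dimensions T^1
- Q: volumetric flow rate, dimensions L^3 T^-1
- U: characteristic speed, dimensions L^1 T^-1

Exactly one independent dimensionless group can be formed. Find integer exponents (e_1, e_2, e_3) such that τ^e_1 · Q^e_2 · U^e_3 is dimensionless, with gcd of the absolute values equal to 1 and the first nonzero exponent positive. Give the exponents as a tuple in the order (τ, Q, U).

(2, -1, 3)

L: e_1·(0) + e_2·(3) + e_3·(1) = 0
T: e_1·(1) + e_2·(-1) + e_3·(-1) = 0
Solving this homogeneous linear system for the smallest-integer solution (first nonzero entry positive) gives (2, -1, 3).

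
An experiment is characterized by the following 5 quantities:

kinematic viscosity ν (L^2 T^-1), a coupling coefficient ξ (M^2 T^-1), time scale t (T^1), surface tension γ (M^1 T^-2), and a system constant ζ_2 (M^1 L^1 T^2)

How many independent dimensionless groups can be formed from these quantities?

There are 5 variables and 3 base dimensions (M, L, T).
The dimension matrix has rank 3.
Independent dimensionless groups: 5 − 3 = 2.

2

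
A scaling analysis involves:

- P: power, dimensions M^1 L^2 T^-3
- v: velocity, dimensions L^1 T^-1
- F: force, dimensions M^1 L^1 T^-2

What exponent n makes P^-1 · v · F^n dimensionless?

Balance the M exponent: (1)·n from F, plus −(1) + (0) = -1 from the rest, must sum to zero.
n − 1 = 0, so n = 1.

1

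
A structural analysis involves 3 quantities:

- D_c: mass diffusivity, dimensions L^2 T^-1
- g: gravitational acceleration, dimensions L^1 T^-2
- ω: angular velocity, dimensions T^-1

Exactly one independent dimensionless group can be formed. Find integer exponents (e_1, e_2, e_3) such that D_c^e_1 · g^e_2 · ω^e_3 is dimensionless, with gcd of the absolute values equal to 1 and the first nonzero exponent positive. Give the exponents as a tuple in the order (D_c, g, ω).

L: e_1·(2) + e_2·(1) + e_3·(0) = 0
T: e_1·(-1) + e_2·(-2) + e_3·(-1) = 0
Solving this homogeneous linear system for the smallest-integer solution (first nonzero entry positive) gives (1, -2, 3).

(1, -2, 3)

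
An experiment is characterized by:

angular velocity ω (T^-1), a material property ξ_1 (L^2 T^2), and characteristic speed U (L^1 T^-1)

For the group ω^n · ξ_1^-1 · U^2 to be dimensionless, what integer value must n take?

-4

Balance the T exponent: (-1)·n from ω, plus −(2) + 2·(-1) = -4 from the rest, must sum to zero.
−n − 4 = 0, so n = -4.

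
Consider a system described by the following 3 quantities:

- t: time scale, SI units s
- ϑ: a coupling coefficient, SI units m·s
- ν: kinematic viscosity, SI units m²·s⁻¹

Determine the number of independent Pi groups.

1

There are 3 variables and 2 base dimensions (L, T).
The dimension matrix has rank 2.
Independent dimensionless groups: 3 − 2 = 1.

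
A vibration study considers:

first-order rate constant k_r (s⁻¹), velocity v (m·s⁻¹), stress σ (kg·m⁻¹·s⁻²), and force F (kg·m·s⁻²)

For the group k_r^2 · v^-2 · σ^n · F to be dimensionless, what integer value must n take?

Balance the M exponent: (1)·n from σ, plus 2·(0) − 2·(0) + (1) = 1 from the rest, must sum to zero.
n + 1 = 0, so n = -1.

-1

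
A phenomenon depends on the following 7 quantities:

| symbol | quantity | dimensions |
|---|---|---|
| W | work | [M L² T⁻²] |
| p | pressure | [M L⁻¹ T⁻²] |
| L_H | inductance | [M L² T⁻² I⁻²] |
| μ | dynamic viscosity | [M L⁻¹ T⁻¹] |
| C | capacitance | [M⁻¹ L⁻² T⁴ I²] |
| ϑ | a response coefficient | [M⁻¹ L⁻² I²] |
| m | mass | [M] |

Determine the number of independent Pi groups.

There are 7 variables and 4 base dimensions (M, L, T, I).
The dimension matrix has rank 4.
Independent dimensionless groups: 7 − 4 = 3.

3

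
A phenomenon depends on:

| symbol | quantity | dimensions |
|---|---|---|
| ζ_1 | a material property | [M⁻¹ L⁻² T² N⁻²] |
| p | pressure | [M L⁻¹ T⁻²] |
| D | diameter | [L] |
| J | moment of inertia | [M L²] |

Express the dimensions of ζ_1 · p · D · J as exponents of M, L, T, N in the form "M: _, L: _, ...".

Collect each base-dimension exponent across the product:
  M: (-1) + (1) + (0) + (1) = 1
  L: (-2) + (-1) + (1) + (2) = 0
  T: (2) + (-2) + (0) + (0) = 0
  N: (-2) + (0) + (0) + (0) = -2
So the dimensions are [M N⁻²].

M: 1, L: 0, T: 0, N: -2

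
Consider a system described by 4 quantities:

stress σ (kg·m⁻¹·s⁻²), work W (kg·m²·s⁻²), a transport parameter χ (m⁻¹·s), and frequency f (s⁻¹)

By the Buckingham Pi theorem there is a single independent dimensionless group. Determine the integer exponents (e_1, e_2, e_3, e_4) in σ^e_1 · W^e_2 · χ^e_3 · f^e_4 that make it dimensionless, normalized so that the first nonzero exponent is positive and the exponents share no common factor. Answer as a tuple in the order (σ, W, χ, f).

(1, -1, -3, -3)

M: e_1·(1) + e_2·(1) + e_3·(0) + e_4·(0) = 0
L: e_1·(-1) + e_2·(2) + e_3·(-1) + e_4·(0) = 0
T: e_1·(-2) + e_2·(-2) + e_3·(1) + e_4·(-1) = 0
Solving this homogeneous linear system for the smallest-integer solution (first nonzero entry positive) gives (1, -1, -3, -3).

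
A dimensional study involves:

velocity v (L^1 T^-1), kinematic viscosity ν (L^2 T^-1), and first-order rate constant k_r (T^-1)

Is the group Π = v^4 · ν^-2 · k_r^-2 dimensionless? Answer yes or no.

Sum the exponent of each base dimension across the product:
  M: 4·[v]_M − 2·[ν]_M − 2·[k_r]_M = 4·(0) − 2·(0) − 2·(0) = 0
  L: 4·[v]_L − 2·[ν]_L − 2·[k_r]_L = 4·(1) − 2·(2) − 2·(0) = 0
  T: 4·[v]_T − 2·[ν]_T − 2·[k_r]_T = 4·(-1) − 2·(-1) − 2·(-1) = 0
All base exponents vanish — dimensionless.

yes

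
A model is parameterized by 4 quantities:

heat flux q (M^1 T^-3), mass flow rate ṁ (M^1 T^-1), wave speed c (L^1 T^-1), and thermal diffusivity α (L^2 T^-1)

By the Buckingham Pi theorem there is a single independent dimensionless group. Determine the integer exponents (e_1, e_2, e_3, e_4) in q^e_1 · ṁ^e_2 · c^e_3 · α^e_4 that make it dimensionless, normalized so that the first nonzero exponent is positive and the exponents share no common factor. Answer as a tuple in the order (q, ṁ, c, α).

(1, -1, -4, 2)

M: e_1·(1) + e_2·(1) + e_3·(0) + e_4·(0) = 0
L: e_1·(0) + e_2·(0) + e_3·(1) + e_4·(2) = 0
T: e_1·(-3) + e_2·(-1) + e_3·(-1) + e_4·(-1) = 0
Solving this homogeneous linear system for the smallest-integer solution (first nonzero entry positive) gives (1, -1, -4, 2).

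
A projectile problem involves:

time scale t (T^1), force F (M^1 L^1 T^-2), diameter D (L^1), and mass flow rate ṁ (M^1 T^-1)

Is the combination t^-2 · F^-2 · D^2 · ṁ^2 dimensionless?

Sum the exponent of each base dimension across the product:
  M: −2·[t]_M − 2·[F]_M + 2·[D]_M + 2·[ṁ]_M = −2·(0) − 2·(1) + 2·(0) + 2·(1) = 0
  L: −2·[t]_L − 2·[F]_L + 2·[D]_L + 2·[ṁ]_L = −2·(0) − 2·(1) + 2·(1) + 2·(0) = 0
  T: −2·[t]_T − 2·[F]_T + 2·[D]_T + 2·[ṁ]_T = −2·(1) − 2·(-2) + 2·(0) + 2·(-1) = 0
All base exponents vanish — dimensionless.

yes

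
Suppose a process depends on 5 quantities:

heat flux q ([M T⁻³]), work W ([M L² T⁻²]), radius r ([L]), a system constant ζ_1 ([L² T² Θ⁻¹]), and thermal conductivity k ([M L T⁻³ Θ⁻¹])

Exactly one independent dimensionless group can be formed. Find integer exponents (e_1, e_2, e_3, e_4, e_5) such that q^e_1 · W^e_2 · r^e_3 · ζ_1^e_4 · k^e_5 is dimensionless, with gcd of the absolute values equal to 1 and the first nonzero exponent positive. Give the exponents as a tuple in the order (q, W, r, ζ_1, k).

M: e_1·(1) + e_2·(1) + e_3·(0) + e_4·(0) + e_5·(1) = 0
L: e_1·(0) + e_2·(2) + e_3·(1) + e_4·(2) + e_5·(1) = 0
T: e_1·(-3) + e_2·(-2) + e_3·(0) + e_4·(2) + e_5·(-3) = 0
Θ: e_1·(0) + e_2·(0) + e_3·(0) + e_4·(-1) + e_5·(-1) = 0
Solving this homogeneous linear system for the smallest-integer solution (first nonzero entry positive) gives (3, -2, 3, 1, -1).

(3, -2, 3, 1, -1)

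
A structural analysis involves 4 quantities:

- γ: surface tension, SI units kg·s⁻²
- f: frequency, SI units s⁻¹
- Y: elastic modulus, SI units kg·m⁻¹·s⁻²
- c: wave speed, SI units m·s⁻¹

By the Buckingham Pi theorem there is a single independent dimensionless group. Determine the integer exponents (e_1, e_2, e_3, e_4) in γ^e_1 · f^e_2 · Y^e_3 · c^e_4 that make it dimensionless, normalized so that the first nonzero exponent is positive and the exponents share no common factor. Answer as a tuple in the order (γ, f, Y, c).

M: e_1·(1) + e_2·(0) + e_3·(1) + e_4·(0) = 0
L: e_1·(0) + e_2·(0) + e_3·(-1) + e_4·(1) = 0
T: e_1·(-2) + e_2·(-1) + e_3·(-2) + e_4·(-1) = 0
Solving this homogeneous linear system for the smallest-integer solution (first nonzero entry positive) gives (1, 1, -1, -1).

(1, 1, -1, -1)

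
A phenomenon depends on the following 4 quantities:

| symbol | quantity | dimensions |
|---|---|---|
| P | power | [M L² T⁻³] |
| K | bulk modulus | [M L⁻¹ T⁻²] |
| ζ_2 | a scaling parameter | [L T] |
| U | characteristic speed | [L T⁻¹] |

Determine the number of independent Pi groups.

There are 4 variables and 3 base dimensions (M, L, T).
The dimension matrix has rank 3.
Independent dimensionless groups: 4 − 3 = 1.

1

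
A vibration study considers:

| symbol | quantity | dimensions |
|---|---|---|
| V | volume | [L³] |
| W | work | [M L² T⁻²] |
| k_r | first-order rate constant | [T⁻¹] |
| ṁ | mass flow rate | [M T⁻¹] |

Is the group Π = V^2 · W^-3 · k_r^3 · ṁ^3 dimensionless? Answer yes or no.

yes

Sum the exponent of each base dimension across the product:
  M: 2·[V]_M − 3·[W]_M + 3·[k_r]_M + 3·[ṁ]_M = 2·(0) − 3·(1) + 3·(0) + 3·(1) = 0
  L: 2·[V]_L − 3·[W]_L + 3·[k_r]_L + 3·[ṁ]_L = 2·(3) − 3·(2) + 3·(0) + 3·(0) = 0
  T: 2·[V]_T − 3·[W]_T + 3·[k_r]_T + 3·[ṁ]_T = 2·(0) − 3·(-2) + 3·(-1) + 3·(-1) = 0
All base exponents vanish — dimensionless.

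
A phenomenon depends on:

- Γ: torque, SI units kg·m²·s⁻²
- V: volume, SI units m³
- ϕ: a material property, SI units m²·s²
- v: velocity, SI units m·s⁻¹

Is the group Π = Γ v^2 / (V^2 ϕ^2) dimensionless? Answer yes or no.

no

Sum the exponent of each base dimension across the product:
  M: [Γ]_M − 2·[V]_M − 2·[ϕ]_M + 2·[v]_M = (1) − 2·(0) − 2·(0) + 2·(0) = 1
  L: [Γ]_L − 2·[V]_L − 2·[ϕ]_L + 2·[v]_L = (2) − 2·(3) − 2·(2) + 2·(1) = -6
  T: [Γ]_T − 2·[V]_T − 2·[ϕ]_T + 2·[v]_T = (-2) − 2·(0) − 2·(2) + 2·(-1) = -8
Net dimensions [M L⁻⁶ T⁻⁸] ≠ [1] — not dimensionless.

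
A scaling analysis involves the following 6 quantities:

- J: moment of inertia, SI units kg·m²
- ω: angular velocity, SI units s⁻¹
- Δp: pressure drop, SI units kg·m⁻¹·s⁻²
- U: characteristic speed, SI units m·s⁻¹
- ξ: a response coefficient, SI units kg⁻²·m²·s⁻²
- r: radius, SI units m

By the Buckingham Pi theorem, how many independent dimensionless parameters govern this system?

3

There are 6 variables and 3 base dimensions (M, L, T).
The dimension matrix has rank 3.
Independent dimensionless groups: 6 − 3 = 3.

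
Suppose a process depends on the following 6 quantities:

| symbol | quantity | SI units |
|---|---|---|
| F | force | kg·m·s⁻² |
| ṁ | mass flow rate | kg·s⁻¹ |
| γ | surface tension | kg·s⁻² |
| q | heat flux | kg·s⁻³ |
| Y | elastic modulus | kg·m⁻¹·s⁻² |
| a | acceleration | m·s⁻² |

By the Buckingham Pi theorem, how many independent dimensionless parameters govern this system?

There are 6 variables and 3 base dimensions (M, L, T).
The dimension matrix has rank 3.
Independent dimensionless groups: 6 − 3 = 3.

3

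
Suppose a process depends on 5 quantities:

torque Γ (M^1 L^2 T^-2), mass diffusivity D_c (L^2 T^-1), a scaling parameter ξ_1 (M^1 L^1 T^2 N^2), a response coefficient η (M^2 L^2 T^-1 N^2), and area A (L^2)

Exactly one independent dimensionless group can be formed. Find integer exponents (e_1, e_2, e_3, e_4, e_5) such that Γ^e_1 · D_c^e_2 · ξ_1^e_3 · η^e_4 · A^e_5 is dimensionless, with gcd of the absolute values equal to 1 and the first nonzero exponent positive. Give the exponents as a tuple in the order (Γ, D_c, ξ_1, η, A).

M: e_1·(1) + e_2·(0) + e_3·(1) + e_4·(2) + e_5·(0) = 0
L: e_1·(2) + e_2·(2) + e_3·(1) + e_4·(2) + e_5·(2) = 0
T: e_1·(-2) + e_2·(-1) + e_3·(2) + e_4·(-1) + e_5·(0) = 0
N: e_1·(0) + e_2·(0) + e_3·(2) + e_4·(2) + e_5·(0) = 0
Solving this homogeneous linear system for the smallest-integer solution (first nonzero entry positive) gives (2, 2, 2, -2, -3).

(2, 2, 2, -2, -3)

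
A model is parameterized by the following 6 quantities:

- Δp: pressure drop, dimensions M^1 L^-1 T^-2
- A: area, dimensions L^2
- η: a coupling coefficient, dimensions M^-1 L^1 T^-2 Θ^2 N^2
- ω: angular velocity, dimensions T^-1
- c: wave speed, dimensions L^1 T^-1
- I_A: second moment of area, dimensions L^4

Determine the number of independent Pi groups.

2

There are 6 variables and 5 base dimensions (M, L, T, Θ, N).
The dimension matrix has rank 4 (less than 5: the dimension vectors are linearly dependent).
Independent dimensionless groups: 6 − 4 = 2.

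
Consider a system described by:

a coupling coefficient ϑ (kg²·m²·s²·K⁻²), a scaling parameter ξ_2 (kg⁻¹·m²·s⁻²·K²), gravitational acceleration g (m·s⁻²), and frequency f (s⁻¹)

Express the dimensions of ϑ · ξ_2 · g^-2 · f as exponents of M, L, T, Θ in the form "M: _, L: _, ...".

Collect each base-dimension exponent across the product:
  M: (2) + (-1) − 2·(0) + (0) = 1
  L: (2) + (2) − 2·(1) + (0) = 2
  T: (2) + (-2) − 2·(-2) + (-1) = 3
  Θ: (-2) + (2) − 2·(0) + (0) = 0
So the dimensions are [M L² T³].

M: 1, L: 2, T: 3, Θ: 0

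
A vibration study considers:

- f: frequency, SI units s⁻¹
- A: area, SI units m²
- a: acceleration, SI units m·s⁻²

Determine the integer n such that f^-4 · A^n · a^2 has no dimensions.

Balance the L exponent: (2)·n from A, plus −4·(0) + 2·(1) = 2 from the rest, must sum to zero.
2n + 2 = 0, so n = -1.

-1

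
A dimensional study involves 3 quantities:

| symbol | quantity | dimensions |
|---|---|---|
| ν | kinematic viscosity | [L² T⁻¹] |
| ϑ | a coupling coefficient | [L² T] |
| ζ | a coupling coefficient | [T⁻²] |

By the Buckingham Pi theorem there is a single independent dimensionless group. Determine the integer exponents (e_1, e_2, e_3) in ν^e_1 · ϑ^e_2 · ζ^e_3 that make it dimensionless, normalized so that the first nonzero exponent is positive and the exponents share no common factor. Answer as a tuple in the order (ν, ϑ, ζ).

(1, -1, -1)

L: e_1·(2) + e_2·(2) + e_3·(0) = 0
T: e_1·(-1) + e_2·(1) + e_3·(-2) = 0
Solving this homogeneous linear system for the smallest-integer solution (first nonzero entry positive) gives (1, -1, -1).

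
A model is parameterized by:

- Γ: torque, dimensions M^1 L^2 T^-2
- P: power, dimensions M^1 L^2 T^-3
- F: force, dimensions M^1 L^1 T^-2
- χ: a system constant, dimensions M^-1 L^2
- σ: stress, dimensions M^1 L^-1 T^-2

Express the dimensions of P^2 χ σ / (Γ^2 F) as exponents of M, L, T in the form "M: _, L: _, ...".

M: -1, L: 0, T: -2

Collect each base-dimension exponent across the product:
  M: −2·(1) + 2·(1) − (1) + (-1) + (1) = -1
  L: −2·(2) + 2·(2) − (1) + (2) + (-1) = 0
  T: −2·(-2) + 2·(-3) − (-2) + (0) + (-2) = -2
So the dimensions are [M⁻¹ T⁻²].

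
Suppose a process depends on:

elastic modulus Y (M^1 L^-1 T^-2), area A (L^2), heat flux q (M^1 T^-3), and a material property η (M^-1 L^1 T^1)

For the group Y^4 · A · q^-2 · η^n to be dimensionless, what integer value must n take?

Balance the M exponent: (-1)·n from η, plus 4·(1) + (0) − 2·(1) = 2 from the rest, must sum to zero.
−n + 2 = 0, so n = 2.

2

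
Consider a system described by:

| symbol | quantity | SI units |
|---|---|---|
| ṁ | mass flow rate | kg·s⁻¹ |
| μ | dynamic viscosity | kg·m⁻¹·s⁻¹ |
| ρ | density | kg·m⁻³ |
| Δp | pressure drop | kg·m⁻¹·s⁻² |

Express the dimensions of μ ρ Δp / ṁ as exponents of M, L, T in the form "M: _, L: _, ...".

M: 2, L: -5, T: -2

Collect each base-dimension exponent across the product:
  M: −(1) + (1) + (1) + (1) = 2
  L: −(0) + (-1) + (-3) + (-1) = -5
  T: −(-1) + (-1) + (0) + (-2) = -2
So the dimensions are [M² L⁻⁵ T⁻²].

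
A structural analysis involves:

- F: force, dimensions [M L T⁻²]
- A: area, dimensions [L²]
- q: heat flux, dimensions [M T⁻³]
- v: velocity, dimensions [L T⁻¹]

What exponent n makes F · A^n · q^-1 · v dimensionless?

Balance the L exponent: (2)·n from A, plus (1) − (0) + (1) = 2 from the rest, must sum to zero.
2n + 2 = 0, so n = -1.

-1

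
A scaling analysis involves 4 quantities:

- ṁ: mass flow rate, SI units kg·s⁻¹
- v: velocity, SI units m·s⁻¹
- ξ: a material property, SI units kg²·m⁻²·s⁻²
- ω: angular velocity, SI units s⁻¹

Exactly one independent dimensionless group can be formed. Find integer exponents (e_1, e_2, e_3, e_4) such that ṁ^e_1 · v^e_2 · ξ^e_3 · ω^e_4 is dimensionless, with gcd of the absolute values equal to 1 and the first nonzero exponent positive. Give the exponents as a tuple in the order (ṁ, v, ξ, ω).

M: e_1·(1) + e_2·(0) + e_3·(2) + e_4·(0) = 0
L: e_1·(0) + e_2·(1) + e_3·(-2) + e_4·(0) = 0
T: e_1·(-1) + e_2·(-1) + e_3·(-2) + e_4·(-1) = 0
Solving this homogeneous linear system for the smallest-integer solution (first nonzero entry positive) gives (2, -2, -1, 2).

(2, -2, -1, 2)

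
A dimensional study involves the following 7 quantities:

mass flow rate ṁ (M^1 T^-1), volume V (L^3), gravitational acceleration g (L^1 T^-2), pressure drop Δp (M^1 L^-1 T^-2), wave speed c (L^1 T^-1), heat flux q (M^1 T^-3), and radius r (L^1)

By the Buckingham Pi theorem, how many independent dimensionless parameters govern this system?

4

There are 7 variables and 3 base dimensions (M, L, T).
The dimension matrix has rank 3.
Independent dimensionless groups: 7 − 3 = 4.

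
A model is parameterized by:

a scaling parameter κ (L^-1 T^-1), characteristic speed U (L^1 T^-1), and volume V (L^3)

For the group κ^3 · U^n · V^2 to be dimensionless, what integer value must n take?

-3

Balance the L exponent: (1)·n from U, plus 3·(-1) + 2·(3) = 3 from the rest, must sum to zero.
n + 3 = 0, so n = -3.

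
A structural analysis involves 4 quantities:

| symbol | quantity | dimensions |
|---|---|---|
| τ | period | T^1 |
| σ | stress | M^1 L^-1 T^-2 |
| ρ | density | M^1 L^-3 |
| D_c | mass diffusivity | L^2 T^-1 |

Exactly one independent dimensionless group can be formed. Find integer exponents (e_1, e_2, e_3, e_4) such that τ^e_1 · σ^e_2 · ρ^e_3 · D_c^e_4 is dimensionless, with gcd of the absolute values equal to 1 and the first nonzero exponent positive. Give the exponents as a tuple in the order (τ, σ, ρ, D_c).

M: e_1·(0) + e_2·(1) + e_3·(1) + e_4·(0) = 0
L: e_1·(0) + e_2·(-1) + e_3·(-3) + e_4·(2) = 0
T: e_1·(1) + e_2·(-2) + e_3·(0) + e_4·(-1) = 0
Solving this homogeneous linear system for the smallest-integer solution (first nonzero entry positive) gives (1, 1, -1, -1).

(1, 1, -1, -1)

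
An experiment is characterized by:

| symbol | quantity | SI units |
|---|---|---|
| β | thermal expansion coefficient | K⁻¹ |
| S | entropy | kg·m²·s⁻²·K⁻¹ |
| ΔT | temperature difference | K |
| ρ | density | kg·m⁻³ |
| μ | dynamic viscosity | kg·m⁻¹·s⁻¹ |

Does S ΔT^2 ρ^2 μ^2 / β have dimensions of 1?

Sum the exponent of each base dimension across the product:
  M: −[β]_M + [S]_M + 2·[ΔT]_M + 2·[ρ]_M + 2·[μ]_M = −(0) + (1) + 2·(0) + 2·(1) + 2·(1) = 5
  L: −[β]_L + [S]_L + 2·[ΔT]_L + 2·[ρ]_L + 2·[μ]_L = −(0) + (2) + 2·(0) + 2·(-3) + 2·(-1) = -6
  T: −[β]_T + [S]_T + 2·[ΔT]_T + 2·[ρ]_T + 2·[μ]_T = −(0) + (-2) + 2·(0) + 2·(0) + 2·(-1) = -4
  Θ: −[β]_Θ + [S]_Θ + 2·[ΔT]_Θ + 2·[ρ]_Θ + 2·[μ]_Θ = −(-1) + (-1) + 2·(1) + 2·(0) + 2·(0) = 2
Net dimensions [M⁵ L⁻⁶ T⁻⁴ Θ²] ≠ [1] — not dimensionless.

no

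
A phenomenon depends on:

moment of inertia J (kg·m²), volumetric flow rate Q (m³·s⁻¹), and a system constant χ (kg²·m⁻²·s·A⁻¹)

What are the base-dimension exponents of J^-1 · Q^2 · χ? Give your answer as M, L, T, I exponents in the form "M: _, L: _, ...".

Collect each base-dimension exponent across the product:
  M: −(1) + 2·(0) + (2) = 1
  L: −(2) + 2·(3) + (-2) = 2
  T: −(0) + 2·(-1) + (1) = -1
  I: −(0) + 2·(0) + (-1) = -1
So the dimensions are [M L² T⁻¹ I⁻¹].

M: 1, L: 2, T: -1, I: -1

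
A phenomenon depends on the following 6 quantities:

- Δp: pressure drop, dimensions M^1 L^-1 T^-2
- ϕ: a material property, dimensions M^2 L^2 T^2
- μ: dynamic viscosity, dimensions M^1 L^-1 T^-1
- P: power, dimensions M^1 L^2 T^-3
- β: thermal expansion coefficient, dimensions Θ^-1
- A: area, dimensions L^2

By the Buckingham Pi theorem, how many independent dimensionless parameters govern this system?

There are 6 variables and 4 base dimensions (M, L, T, Θ).
The dimension matrix has rank 4.
Independent dimensionless groups: 6 − 4 = 2.

2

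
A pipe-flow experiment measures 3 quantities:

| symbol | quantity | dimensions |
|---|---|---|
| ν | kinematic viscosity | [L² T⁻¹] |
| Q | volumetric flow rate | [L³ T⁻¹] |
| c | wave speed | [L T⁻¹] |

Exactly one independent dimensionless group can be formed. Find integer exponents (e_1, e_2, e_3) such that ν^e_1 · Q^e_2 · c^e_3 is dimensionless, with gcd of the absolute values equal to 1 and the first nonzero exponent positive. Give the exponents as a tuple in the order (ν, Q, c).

(2, -1, -1)

L: e_1·(2) + e_2·(3) + e_3·(1) = 0
T: e_1·(-1) + e_2·(-1) + e_3·(-1) = 0
Solving this homogeneous linear system for the smallest-integer solution (first nonzero entry positive) gives (2, -1, -1).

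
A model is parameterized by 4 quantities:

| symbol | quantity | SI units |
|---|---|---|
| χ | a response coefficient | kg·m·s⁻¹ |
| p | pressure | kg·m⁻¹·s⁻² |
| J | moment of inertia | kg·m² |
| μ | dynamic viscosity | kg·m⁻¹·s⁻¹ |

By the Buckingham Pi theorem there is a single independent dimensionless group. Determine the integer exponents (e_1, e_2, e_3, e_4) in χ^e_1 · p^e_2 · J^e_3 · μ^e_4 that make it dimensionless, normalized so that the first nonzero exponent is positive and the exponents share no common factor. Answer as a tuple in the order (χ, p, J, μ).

M: e_1·(1) + e_2·(1) + e_3·(1) + e_4·(1) = 0
L: e_1·(1) + e_2·(-1) + e_3·(2) + e_4·(-1) = 0
T: e_1·(-1) + e_2·(-2) + e_3·(0) + e_4·(-1) = 0
Solving this homogeneous linear system for the smallest-integer solution (first nonzero entry positive) gives (3, -2, -2, 1).

(3, -2, -2, 1)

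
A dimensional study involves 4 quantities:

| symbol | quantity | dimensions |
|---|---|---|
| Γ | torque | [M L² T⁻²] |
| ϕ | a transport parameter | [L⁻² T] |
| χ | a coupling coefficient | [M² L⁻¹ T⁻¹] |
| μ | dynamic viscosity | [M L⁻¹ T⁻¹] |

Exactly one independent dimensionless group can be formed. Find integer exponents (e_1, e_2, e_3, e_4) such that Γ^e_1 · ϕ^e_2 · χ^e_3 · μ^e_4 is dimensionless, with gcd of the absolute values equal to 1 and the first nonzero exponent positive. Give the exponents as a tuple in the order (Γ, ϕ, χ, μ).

M: e_1·(1) + e_2·(0) + e_3·(2) + e_4·(1) = 0
L: e_1·(2) + e_2·(-2) + e_3·(-1) + e_4·(-1) = 0
T: e_1·(-2) + e_2·(1) + e_3·(-1) + e_4·(-1) = 0
Solving this homogeneous linear system for the smallest-integer solution (first nonzero entry positive) gives (3, 4, -1, -1).

(3, 4, -1, -1)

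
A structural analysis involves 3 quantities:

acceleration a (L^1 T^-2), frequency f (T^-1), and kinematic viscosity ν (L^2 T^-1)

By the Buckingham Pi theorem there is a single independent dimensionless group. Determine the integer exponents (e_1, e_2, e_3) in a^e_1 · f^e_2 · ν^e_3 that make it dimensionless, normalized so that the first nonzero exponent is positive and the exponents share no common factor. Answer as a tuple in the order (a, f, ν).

(2, -3, -1)

L: e_1·(1) + e_2·(0) + e_3·(2) = 0
T: e_1·(-2) + e_2·(-1) + e_3·(-1) = 0
Solving this homogeneous linear system for the smallest-integer solution (first nonzero entry positive) gives (2, -3, -1).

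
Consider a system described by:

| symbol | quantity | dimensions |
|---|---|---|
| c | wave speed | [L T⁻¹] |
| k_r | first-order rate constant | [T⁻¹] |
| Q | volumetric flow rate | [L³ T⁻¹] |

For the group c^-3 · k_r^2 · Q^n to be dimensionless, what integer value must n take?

1

Balance the L exponent: (3)·n from Q, plus −3·(1) + 2·(0) = -3 from the rest, must sum to zero.
3n − 3 = 0, so n = 1.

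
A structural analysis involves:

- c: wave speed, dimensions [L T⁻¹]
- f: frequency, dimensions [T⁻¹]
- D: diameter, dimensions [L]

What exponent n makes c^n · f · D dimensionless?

-1

Balance the L exponent: (1)·n from c, plus (0) + (1) = 1 from the rest, must sum to zero.
n + 1 = 0, so n = -1.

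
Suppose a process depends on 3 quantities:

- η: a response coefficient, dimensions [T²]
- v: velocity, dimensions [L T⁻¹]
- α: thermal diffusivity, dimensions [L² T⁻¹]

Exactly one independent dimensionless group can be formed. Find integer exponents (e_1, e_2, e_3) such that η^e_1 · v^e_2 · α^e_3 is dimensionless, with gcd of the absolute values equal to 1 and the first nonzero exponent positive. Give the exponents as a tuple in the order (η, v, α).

L: e_1·(0) + e_2·(1) + e_3·(2) = 0
T: e_1·(2) + e_2·(-1) + e_3·(-1) = 0
Solving this homogeneous linear system for the smallest-integer solution (first nonzero entry positive) gives (1, 4, -2).

(1, 4, -2)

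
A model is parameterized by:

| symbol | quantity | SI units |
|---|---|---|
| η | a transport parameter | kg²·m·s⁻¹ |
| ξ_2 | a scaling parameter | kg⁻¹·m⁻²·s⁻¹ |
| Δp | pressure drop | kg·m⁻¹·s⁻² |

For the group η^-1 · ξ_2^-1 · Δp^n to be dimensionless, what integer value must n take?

Balance the M exponent: (1)·n from Δp, plus −(2) − (-1) = -1 from the rest, must sum to zero.
n − 1 = 0, so n = 1.

1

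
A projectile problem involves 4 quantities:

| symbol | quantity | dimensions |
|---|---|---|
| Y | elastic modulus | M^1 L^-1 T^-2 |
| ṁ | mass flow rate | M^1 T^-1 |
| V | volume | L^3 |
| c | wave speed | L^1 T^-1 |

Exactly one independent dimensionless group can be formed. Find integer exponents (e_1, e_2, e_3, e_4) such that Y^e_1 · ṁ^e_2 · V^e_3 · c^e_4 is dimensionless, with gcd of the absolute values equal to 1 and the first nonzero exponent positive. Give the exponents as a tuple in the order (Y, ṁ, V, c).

M: e_1·(1) + e_2·(1) + e_3·(0) + e_4·(0) = 0
L: e_1·(-1) + e_2·(0) + e_3·(3) + e_4·(1) = 0
T: e_1·(-2) + e_2·(-1) + e_3·(0) + e_4·(-1) = 0
Solving this homogeneous linear system for the smallest-integer solution (first nonzero entry positive) gives (3, -3, 2, -3).

(3, -3, 2, -3)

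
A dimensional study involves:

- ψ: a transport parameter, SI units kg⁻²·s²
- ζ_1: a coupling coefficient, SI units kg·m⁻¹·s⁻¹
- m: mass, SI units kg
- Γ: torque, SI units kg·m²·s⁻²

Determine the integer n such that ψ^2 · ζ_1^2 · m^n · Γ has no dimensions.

1

Balance the M exponent: (1)·n from m, plus 2·(-2) + 2·(1) + (1) = -1 from the rest, must sum to zero.
n − 1 = 0, so n = 1.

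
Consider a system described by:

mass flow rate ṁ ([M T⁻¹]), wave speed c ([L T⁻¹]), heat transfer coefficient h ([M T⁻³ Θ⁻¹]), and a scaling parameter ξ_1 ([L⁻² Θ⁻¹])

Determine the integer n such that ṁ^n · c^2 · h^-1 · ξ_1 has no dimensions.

Balance the M exponent: (1)·n from ṁ, plus 2·(0) − (1) + (0) = -1 from the rest, must sum to zero.
n − 1 = 0, so n = 1.

1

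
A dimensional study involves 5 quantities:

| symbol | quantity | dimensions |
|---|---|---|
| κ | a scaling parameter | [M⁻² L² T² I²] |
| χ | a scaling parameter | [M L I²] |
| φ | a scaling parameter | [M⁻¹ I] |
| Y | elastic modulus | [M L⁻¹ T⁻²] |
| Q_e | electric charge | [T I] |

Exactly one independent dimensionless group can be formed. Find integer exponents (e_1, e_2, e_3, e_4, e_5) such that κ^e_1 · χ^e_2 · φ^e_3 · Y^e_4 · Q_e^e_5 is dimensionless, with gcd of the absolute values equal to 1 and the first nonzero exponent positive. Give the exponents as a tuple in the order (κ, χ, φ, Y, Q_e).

M: e_1·(-2) + e_2·(1) + e_3·(-1) + e_4·(1) + e_5·(0) = 0
L: e_1·(2) + e_2·(1) + e_3·(0) + e_4·(-1) + e_5·(0) = 0
T: e_1·(2) + e_2·(0) + e_3·(0) + e_4·(-2) + e_5·(1) = 0
I: e_1·(2) + e_2·(2) + e_3·(1) + e_4·(0) + e_5·(1) = 0
Solving this homogeneous linear system for the smallest-integer solution (first nonzero entry positive) gives (3, -2, -4, 4, 2).

(3, -2, -4, 4, 2)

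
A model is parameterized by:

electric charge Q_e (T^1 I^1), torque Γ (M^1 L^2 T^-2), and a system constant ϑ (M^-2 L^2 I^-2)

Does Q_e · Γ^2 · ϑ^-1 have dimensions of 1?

no

Sum the exponent of each base dimension across the product:
  M: [Q_e]_M + 2·[Γ]_M − [ϑ]_M = (0) + 2·(1) − (-2) = 4
  L: [Q_e]_L + 2·[Γ]_L − [ϑ]_L = (0) + 2·(2) − (2) = 2
  T: [Q_e]_T + 2·[Γ]_T − [ϑ]_T = (1) + 2·(-2) − (0) = -3
  I: [Q_e]_I + 2·[Γ]_I − [ϑ]_I = (1) + 2·(0) − (-2) = 3
Net dimensions [M⁴ L² T⁻³ I³] ≠ [1] — not dimensionless.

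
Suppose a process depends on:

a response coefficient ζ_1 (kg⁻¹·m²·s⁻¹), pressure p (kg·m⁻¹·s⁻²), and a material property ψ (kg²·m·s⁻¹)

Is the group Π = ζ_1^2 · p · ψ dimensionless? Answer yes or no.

no

Sum the exponent of each base dimension across the product:
  M: 2·[ζ_1]_M + [p]_M + [ψ]_M = 2·(-1) + (1) + (2) = 1
  L: 2·[ζ_1]_L + [p]_L + [ψ]_L = 2·(2) + (-1) + (1) = 4
  T: 2·[ζ_1]_T + [p]_T + [ψ]_T = 2·(-1) + (-2) + (-1) = -5
Net dimensions [M L⁴ T⁻⁵] ≠ [1] — not dimensionless.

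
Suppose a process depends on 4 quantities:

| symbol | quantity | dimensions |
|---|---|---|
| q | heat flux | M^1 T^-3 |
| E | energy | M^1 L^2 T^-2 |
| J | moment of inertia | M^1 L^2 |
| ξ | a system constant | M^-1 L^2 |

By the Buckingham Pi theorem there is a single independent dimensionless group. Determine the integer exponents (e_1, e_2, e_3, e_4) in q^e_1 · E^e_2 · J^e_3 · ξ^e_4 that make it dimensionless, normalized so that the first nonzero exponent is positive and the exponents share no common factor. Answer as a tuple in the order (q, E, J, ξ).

M: e_1·(1) + e_2·(1) + e_3·(1) + e_4·(-1) = 0
L: e_1·(0) + e_2·(2) + e_3·(2) + e_4·(2) = 0
T: e_1·(-3) + e_2·(-2) + e_3·(0) + e_4·(0) = 0
Solving this homogeneous linear system for the smallest-integer solution (first nonzero entry positive) gives (2, -3, 2, 1).

(2, -3, 2, 1)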